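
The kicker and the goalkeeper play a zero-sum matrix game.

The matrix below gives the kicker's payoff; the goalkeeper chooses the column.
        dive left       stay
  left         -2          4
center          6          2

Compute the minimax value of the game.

14/5

Row minima are -2 and 2, so the kicker's maximin is 2; column maxima are 6 and 4, so the goalkeeper's minimax is 4. These differ, so the equilibrium is in mixed strategies.
Let the kicker play left with probability p. The goalkeeper is indifferent when −2p + 6(1−p) = 4p + 2(1−p), giving p = 2/5.
Let the goalkeeper play dive left with probability q. The kicker is indifferent when −2q + 4(1−q) = 6q + 2(1−q), giving q = 1/5.
The value is -2·(1/5) + (4)·(4/5) = 14/5.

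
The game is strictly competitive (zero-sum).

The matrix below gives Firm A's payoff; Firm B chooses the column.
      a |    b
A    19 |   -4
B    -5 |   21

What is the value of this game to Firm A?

Row minima are -4 and -5, so Firm A's maximin is -4; column maxima are 19 and 21, so Firm B's minimax is 19. These differ, so the equilibrium is in mixed strategies.
Let Firm A play A with probability p. Firm B is indifferent when 19p − 5(1−p) = −4p + 21(1−p), giving p = 26/49.
Let Firm B play a with probability q. Firm A is indifferent when 19q − 4(1−q) = −5q + 21(1−q), giving q = 25/49.
The value is 19·(25/49) + (-4)·(24/49) = 379/49.

379/49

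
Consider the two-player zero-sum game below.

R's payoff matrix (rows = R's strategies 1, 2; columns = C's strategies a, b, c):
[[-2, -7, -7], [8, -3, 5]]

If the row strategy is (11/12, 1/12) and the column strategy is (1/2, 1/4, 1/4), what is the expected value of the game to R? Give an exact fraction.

Against (1/2, 1/4, 1/4), each row's expected payoff is 1: -9/2; 2: 9/2.
Taking the (11/12, 1/12)-weighted average: (11/12)·(-9/2) + (1/12)·(9/2) = -15/4.

-15/4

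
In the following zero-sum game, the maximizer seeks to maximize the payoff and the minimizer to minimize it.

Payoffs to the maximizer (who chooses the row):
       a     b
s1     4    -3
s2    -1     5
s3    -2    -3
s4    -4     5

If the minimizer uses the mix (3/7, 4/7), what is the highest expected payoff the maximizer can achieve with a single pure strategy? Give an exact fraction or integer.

s1: (4)·(3/7) + (-3)·(4/7) = 0.
s2: (-1)·(3/7) + (5)·(4/7) = 17/7.
s3: (-2)·(3/7) + (-3)·(4/7) = -18/7.
s4: (-4)·(3/7) + (5)·(4/7) = 8/7.
The best pure response is s2 with expected payoff 17/7.

17/7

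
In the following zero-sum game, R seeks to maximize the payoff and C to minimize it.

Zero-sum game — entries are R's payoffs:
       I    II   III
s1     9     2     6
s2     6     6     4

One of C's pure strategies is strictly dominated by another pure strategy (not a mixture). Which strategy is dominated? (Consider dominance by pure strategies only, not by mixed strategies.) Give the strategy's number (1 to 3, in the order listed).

C prefers columns that give R less. Compare I with III: 6 < 9, 4 < 6.
So III strictly dominates I for C; I is strictly dominated.

1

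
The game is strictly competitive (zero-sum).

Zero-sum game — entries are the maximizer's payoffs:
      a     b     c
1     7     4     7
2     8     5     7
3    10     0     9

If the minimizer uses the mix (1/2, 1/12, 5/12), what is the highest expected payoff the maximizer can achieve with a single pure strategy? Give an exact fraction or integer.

1: (7)·(1/2) + (4)·(1/12) + (7)·(5/12) = 27/4.
2: (8)·(1/2) + (5)·(1/12) + (7)·(5/12) = 22/3.
3: (10)·(1/2) + (0)·(1/12) + (9)·(5/12) = 35/4.
The best pure response is 3 with expected payoff 35/4.

35/4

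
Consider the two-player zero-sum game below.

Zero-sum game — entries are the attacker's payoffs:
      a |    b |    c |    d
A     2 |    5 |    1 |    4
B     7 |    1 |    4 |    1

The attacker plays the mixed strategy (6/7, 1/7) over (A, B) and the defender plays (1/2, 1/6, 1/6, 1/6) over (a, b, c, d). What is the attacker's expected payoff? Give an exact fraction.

Against (1/2, 1/6, 1/6, 1/6), each row's expected payoff is A: 8/3; B: 9/2.
Taking the (6/7, 1/7)-weighted average: (6/7)·(8/3) + (1/7)·(9/2) = 41/14.

41/14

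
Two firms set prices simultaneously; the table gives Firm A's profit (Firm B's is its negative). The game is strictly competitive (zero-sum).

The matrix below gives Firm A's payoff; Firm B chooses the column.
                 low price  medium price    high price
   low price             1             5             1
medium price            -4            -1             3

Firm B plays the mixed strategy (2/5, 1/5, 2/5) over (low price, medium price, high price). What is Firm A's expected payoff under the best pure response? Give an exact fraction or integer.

9/5

low price: (1)·(2/5) + (5)·(1/5) + (1)·(2/5) = 9/5.
medium price: (-4)·(2/5) + (-1)·(1/5) + (3)·(2/5) = -3/5.
The best pure response is low price with expected payoff 9/5.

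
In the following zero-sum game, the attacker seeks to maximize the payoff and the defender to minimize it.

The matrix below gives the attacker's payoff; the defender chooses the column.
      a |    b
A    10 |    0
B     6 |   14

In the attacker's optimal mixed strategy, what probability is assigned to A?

4/9

Row minima are 0 and 6, so the attacker's maximin is 6; column maxima are 10 and 14, so the defender's minimax is 10. These differ, so the equilibrium is in mixed strategies.
Let the attacker play A with probability p. The defender is indifferent when 10p + 6(1−p) = 14(1−p), giving p = 4/9.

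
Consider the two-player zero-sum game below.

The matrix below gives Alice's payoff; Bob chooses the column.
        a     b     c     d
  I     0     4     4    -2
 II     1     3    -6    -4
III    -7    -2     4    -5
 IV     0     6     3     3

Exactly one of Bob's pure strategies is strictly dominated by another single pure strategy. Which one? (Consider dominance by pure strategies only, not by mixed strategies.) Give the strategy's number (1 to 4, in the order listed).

2

Bob prefers columns that give Alice less. Compare b with a: 0 < 4, 1 < 3, -7 < -2, 0 < 6.
So a strictly dominates b for Bob; b is strictly dominated.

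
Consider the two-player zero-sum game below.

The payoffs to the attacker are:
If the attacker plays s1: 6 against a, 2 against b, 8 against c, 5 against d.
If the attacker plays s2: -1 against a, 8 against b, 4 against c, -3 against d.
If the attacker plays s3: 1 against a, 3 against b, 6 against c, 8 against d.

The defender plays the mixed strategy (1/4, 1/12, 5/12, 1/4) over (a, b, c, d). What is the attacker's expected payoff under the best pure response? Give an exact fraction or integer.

s1: (6)·(1/4) + (2)·(1/12) + (8)·(5/12) + (5)·(1/4) = 25/4.
s2: (-1)·(1/4) + (8)·(1/12) + (4)·(5/12) + (-3)·(1/4) = 4/3.
s3: (1)·(1/4) + (3)·(1/12) + (6)·(5/12) + (8)·(1/4) = 5.
The best pure response is s1 with expected payoff 25/4.

25/4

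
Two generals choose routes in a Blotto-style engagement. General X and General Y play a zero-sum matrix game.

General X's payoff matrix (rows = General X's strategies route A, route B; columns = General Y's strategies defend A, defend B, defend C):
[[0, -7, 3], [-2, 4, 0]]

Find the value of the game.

Column defend C is strictly dominated by defend A for General Y (it gives General X more in every row).
The remaining 2×2 game on (route A, route B) × (defend A, defend B) has no saddle point. Let General X play route A with probability p; indifference gives −2(1−p) = −7p + 4(1−p), so p = 6/13.
Similarly General Y's optimal q on defend A is 11/13, and the value is 0·(11/13) + (-7)·(2/13) = -14/13.

-14/13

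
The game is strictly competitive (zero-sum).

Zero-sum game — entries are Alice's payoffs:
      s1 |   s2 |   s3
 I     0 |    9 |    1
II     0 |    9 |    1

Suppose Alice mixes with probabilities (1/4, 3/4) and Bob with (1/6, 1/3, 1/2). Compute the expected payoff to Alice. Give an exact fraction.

Against (1/6, 1/3, 1/2), each row's expected payoff is I: 7/2; II: 7/2.
Taking the (1/4, 3/4)-weighted average: (1/4)·(7/2) + (3/4)·(7/2) = 7/2.

7/2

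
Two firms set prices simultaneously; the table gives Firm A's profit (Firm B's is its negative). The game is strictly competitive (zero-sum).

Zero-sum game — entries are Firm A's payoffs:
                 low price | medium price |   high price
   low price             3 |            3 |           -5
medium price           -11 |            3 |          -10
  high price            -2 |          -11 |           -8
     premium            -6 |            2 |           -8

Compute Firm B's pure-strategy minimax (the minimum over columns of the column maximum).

The worst case (largest entry) in each column is low price: 3, medium price: 3, high price: -5.
The best (smallest) of these is -5.

-5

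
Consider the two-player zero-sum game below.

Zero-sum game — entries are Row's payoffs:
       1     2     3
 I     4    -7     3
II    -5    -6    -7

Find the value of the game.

Column 1 is strictly dominated by 3 for Column (it gives Row more in every row).
The remaining 2×2 game on (I, II) × (2, 3) has no saddle point. Let Row play I with probability p; indifference gives −7p − 6(1−p) = 3p − 7(1−p), so p = 1/11.
Similarly Column's optimal q on 2 is 10/11, and the value is -7·(10/11) + (3)·(1/11) = -67/11.

-67/11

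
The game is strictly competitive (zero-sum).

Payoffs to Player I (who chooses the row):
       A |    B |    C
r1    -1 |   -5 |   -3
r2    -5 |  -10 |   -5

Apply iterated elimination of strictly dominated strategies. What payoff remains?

Column C is strictly dominated by B for Player II (-5<-3, -10<-5); eliminate C.
Row r2 is strictly dominated by row r1 (-1>-5, -5>-10); eliminate r2.
Column A is strictly dominated by B for Player II (-5<-1); eliminate A.
Only (r1, B) remains, with payoff -5.

-5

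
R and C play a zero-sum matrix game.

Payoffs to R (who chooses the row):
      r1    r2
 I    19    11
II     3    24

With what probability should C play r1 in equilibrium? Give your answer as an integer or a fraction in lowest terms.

13/29

Row minima are 11 and 3, so R's maximin is 11; column maxima are 19 and 24, so C's minimax is 19. These differ, so the equilibrium is in mixed strategies.
Let C play r1 with probability q. R is indifferent when 19q + 11(1−q) = 3q + 24(1−q), giving q = 13/29.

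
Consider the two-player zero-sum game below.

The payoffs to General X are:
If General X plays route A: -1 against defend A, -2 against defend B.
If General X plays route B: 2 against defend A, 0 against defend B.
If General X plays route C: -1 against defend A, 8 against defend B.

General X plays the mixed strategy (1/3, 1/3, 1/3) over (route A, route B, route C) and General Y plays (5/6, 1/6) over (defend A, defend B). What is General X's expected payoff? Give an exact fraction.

1/3

Against (5/6, 1/6), each row's expected payoff is route A: -7/6; route B: 5/3; route C: 1/2.
Taking the (1/3, 1/3, 1/3)-weighted average: (1/3)·(-7/6) + (1/3)·(5/3) + (1/3)·(1/2) = 1/3.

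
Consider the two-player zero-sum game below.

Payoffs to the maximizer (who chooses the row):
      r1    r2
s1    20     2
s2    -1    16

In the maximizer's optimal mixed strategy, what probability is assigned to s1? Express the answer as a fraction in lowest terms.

Row minima are 2 and -1, so the maximizer's maximin is 2; column maxima are 20 and 16, so the minimizer's minimax is 16. These differ, so the equilibrium is in mixed strategies.
Let the maximizer play s1 with probability p. The minimizer is indifferent when 20p − (1−p) = 2p + 16(1−p), giving p = 17/35.

17/35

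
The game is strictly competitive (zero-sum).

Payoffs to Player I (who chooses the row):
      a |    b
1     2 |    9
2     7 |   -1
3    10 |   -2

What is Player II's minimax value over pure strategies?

The worst case (largest entry) in each column is a: 10, b: 9.
The best (smallest) of these is 9.

9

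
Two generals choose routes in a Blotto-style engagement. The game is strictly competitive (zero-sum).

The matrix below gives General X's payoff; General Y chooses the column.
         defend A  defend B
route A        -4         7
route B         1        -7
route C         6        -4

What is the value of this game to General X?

Row route B is strictly dominated by row route C, so General X never plays it.
The remaining 2×2 game on (route A, route C) × (defend A, defend B) has no saddle point. Let General X play route A with probability p; indifference gives −4p + 6(1−p) = 7p − 4(1−p), so p = 10/21.
Similarly General Y's optimal q on defend A is 11/21, and the value is -4·(11/21) + (7)·(10/21) = 26/21.

26/21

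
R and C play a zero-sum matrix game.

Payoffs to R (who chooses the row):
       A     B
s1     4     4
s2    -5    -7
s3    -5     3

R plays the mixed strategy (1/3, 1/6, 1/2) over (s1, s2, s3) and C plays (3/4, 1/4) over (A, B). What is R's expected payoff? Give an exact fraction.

-13/12

Against (3/4, 1/4), each row's expected payoff is s1: 4; s2: -11/2; s3: -3.
Taking the (1/3, 1/6, 1/2)-weighted average: (1/3)·(4) + (1/6)·(-11/2) + (1/2)·(-3) = -13/12.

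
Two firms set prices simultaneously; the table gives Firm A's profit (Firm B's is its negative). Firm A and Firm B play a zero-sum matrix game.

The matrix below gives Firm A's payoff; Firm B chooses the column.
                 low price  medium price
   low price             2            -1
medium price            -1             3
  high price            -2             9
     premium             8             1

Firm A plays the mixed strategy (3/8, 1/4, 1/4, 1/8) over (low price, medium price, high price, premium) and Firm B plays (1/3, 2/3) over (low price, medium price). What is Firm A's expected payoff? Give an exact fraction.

Against (1/3, 2/3), each row's expected payoff is low price: 0; medium price: 5/3; high price: 16/3; premium: 10/3.
Taking the (3/8, 1/4, 1/4, 1/8)-weighted average: (3/8)·(0) + (1/4)·(5/3) + (1/4)·(16/3) + (1/8)·(10/3) = 13/6.

13/6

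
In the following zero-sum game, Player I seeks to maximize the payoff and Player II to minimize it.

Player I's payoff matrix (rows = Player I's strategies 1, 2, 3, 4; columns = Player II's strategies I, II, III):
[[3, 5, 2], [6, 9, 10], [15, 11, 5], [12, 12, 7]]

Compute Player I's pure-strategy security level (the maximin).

7

The worst-case payoff for each row is 1: 2, 2: 6, 3: 5, 4: 7.
The best of these is 7.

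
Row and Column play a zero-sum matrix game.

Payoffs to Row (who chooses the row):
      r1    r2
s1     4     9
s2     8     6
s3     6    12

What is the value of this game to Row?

15/2

Row s1 is strictly dominated by row s3, so Row never plays it.
The remaining 2×2 game on (s2, s3) × (r1, r2) has no saddle point. Let Row play s2 with probability p; indifference gives 8p + 6(1−p) = 6p + 12(1−p), so p = 3/4.
Similarly Column's optimal q on r1 is 3/4, and the value is 8·(3/4) + (6)·(1/4) = 15/2.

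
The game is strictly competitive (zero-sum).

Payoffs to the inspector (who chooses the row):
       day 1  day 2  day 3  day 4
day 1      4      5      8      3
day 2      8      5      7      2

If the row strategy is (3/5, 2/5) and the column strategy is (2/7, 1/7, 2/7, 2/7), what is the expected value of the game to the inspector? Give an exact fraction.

183/35

Against (2/7, 1/7, 2/7, 2/7), each row's expected payoff is day 1: 5; day 2: 39/7.
Taking the (3/5, 2/5)-weighted average: (3/5)·(5) + (2/5)·(39/7) = 183/35.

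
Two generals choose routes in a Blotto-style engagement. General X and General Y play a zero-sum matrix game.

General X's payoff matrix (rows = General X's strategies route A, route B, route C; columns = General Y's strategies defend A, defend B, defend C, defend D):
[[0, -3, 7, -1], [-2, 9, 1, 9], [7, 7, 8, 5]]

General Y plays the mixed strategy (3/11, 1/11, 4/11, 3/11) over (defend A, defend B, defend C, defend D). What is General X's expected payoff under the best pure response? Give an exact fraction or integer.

route A: (0)·(3/11) + (-3)·(1/11) + (7)·(4/11) + (-1)·(3/11) = 2.
route B: (-2)·(3/11) + (9)·(1/11) + (1)·(4/11) + (9)·(3/11) = 34/11.
route C: (7)·(3/11) + (7)·(1/11) + (8)·(4/11) + (5)·(3/11) = 75/11.
The best pure response is route C with expected payoff 75/11.

75/11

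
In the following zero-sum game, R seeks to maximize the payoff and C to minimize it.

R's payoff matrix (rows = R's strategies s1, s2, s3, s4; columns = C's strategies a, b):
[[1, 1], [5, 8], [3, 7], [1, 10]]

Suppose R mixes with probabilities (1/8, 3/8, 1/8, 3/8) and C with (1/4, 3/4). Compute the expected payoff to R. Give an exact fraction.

Against (1/4, 3/4), each row's expected payoff is s1: 1; s2: 29/4; s3: 6; s4: 31/4.
Taking the (1/8, 3/8, 1/8, 3/8)-weighted average: (1/8)·(1) + (3/8)·(29/4) + (1/8)·(6) + (3/8)·(31/4) = 13/2.

13/2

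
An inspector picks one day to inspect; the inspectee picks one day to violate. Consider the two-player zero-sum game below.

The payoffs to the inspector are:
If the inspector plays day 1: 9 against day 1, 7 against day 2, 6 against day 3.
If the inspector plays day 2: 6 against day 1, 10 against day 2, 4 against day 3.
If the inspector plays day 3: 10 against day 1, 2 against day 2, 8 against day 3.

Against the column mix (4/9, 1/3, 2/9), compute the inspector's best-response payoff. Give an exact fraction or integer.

23/3

day 1: (9)·(4/9) + (7)·(1/3) + (6)·(2/9) = 23/3.
day 2: (6)·(4/9) + (10)·(1/3) + (4)·(2/9) = 62/9.
day 3: (10)·(4/9) + (2)·(1/3) + (8)·(2/9) = 62/9.
The best pure response is day 1 with expected payoff 23/3.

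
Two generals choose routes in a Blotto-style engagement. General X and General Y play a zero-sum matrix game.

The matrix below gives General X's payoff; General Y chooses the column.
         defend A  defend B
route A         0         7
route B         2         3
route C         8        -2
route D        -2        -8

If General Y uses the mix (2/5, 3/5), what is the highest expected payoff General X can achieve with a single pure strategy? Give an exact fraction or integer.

route A: (0)·(2/5) + (7)·(3/5) = 21/5.
route B: (2)·(2/5) + (3)·(3/5) = 13/5.
route C: (8)·(2/5) + (-2)·(3/5) = 2.
route D: (-2)·(2/5) + (-8)·(3/5) = -28/5.
The best pure response is route A with expected payoff 21/5.

21/5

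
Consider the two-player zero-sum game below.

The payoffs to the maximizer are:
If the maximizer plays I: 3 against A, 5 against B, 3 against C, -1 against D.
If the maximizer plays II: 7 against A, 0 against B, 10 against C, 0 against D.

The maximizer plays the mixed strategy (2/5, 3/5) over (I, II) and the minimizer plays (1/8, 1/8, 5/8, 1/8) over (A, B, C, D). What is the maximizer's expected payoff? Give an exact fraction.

43/8

Against (1/8, 1/8, 5/8, 1/8), each row's expected payoff is I: 11/4; II: 57/8.
Taking the (2/5, 3/5)-weighted average: (2/5)·(11/4) + (3/5)·(57/8) = 43/8.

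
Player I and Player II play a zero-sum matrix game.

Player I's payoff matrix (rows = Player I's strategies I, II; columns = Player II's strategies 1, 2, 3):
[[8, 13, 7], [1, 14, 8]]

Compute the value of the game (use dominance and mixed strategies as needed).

57/8

Column 2 is strictly dominated by 3 for Player II (it gives Player I more in every row).
The remaining 2×2 game on (I, II) × (1, 3) has no saddle point. Let Player I play I with probability p; indifference gives 8p + (1−p) = 7p + 8(1−p), so p = 7/8.
Similarly Player II's optimal q on 1 is 1/8, and the value is 8·(1/8) + (7)·(7/8) = 57/8.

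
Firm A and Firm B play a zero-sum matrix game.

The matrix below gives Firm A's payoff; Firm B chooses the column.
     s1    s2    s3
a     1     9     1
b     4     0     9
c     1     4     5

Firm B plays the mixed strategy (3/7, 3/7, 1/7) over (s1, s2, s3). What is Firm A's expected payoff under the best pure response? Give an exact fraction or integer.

a: (1)·(3/7) + (9)·(3/7) + (1)·(1/7) = 31/7.
b: (4)·(3/7) + (0)·(3/7) + (9)·(1/7) = 3.
c: (1)·(3/7) + (4)·(3/7) + (5)·(1/7) = 20/7.
The best pure response is a with expected payoff 31/7.

31/7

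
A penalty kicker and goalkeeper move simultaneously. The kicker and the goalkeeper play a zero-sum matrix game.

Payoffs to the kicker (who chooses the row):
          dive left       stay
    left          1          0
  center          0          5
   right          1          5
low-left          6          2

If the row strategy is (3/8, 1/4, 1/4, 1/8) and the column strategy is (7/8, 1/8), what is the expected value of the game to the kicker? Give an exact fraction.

Against (7/8, 1/8), each row's expected payoff is left: 7/8; center: 5/8; right: 3/2; low-left: 11/2.
Taking the (3/8, 1/4, 1/4, 1/8)-weighted average: (3/8)·(7/8) + (1/4)·(5/8) + (1/4)·(3/2) + (1/8)·(11/2) = 99/64.

99/64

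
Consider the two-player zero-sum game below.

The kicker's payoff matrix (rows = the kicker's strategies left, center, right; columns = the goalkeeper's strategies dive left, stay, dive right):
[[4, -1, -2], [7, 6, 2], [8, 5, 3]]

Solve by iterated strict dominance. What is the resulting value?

Column dive left is strictly dominated by stay for the goalkeeper (-1<4, 6<7, 5<8); eliminate dive left.
Row left is strictly dominated by row center (6>-1, 2>-2); eliminate left.
Column stay is strictly dominated by dive right for the goalkeeper (2<6, 3<5); eliminate stay.
Row center is strictly dominated by row right (3>2); eliminate center.
Only (right, dive right) remains, with payoff 3.

3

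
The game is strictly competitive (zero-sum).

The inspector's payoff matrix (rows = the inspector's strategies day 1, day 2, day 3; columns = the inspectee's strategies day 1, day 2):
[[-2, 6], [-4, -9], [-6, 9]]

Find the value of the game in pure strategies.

-2

Row minima: -2, -9, -6 → the inspector's maximin is -2.
Column maxima: -2, 9 → the inspectee's minimax is -2.
They coincide at (day 1, day 1), so the value is -2.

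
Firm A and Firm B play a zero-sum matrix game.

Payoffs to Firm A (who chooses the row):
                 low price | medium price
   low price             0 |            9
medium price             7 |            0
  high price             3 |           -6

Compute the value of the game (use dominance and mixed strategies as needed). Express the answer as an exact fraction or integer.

Row high price is strictly dominated by row medium price, so Firm A never plays it.
The remaining 2×2 game on (low price, medium price) × (low price, medium price) has no saddle point. Let Firm A play low price with probability p; indifference gives 7(1−p) = 9p, so p = 7/16.
Similarly Firm B's optimal q on low price is 9/16, and the value is 0·(9/16) + (9)·(7/16) = 63/16.

63/16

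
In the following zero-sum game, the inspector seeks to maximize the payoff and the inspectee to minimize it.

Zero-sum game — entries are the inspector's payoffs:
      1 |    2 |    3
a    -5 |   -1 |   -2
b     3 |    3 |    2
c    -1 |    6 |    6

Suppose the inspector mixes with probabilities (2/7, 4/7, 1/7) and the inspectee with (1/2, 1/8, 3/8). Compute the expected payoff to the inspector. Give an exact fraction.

25/28

Against (1/2, 1/8, 3/8), each row's expected payoff is a: -27/8; b: 21/8; c: 5/2.
Taking the (2/7, 4/7, 1/7)-weighted average: (2/7)·(-27/8) + (4/7)·(21/8) + (1/7)·(5/2) = 25/28.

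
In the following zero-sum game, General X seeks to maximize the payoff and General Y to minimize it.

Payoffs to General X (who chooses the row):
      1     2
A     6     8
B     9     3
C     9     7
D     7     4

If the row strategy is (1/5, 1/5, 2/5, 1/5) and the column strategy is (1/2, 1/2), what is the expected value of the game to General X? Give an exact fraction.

69/10

Against (1/2, 1/2), each row's expected payoff is A: 7; B: 6; C: 8; D: 11/2.
Taking the (1/5, 1/5, 2/5, 1/5)-weighted average: (1/5)·(7) + (1/5)·(6) + (2/5)·(8) + (1/5)·(11/2) = 69/10.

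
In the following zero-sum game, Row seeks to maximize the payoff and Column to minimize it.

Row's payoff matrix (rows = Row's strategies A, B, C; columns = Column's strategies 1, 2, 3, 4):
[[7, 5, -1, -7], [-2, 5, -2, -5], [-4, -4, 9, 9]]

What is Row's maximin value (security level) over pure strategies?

The worst-case payoff for each row is A: -7, B: -5, C: -4.
The best of these is -4.

-4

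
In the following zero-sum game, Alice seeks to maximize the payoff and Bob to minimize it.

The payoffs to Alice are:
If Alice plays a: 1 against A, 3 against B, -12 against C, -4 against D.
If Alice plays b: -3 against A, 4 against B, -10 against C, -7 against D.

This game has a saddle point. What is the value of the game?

Row minima: -12, -10 → Alice's maximin is -10.
Column maxima: 1, 4, -10, -4 → Bob's minimax is -10.
They coincide at (b, C), so the value is -10.

-10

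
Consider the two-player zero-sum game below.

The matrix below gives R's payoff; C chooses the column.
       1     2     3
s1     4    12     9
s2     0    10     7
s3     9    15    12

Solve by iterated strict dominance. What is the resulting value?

Row s1 is strictly dominated by row s3 (9>4, 15>12, 12>9); eliminate s1.
Row s2 is strictly dominated by row s3 (9>0, 15>10, 12>7); eliminate s2.
Column 3 is strictly dominated by 1 for C (9<12); eliminate 3.
Column 2 is strictly dominated by 1 for C (9<15); eliminate 2.
Only (s3, 1) remains, with payoff 9.

9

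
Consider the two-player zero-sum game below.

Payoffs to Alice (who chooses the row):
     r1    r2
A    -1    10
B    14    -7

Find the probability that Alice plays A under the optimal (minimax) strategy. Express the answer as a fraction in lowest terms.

Row minima are -1 and -7, so Alice's maximin is -1; column maxima are 14 and 10, so Bob's minimax is 10. These differ, so the equilibrium is in mixed strategies.
Let Alice play A with probability p. Bob is indifferent when −p + 14(1−p) = 10p − 7(1−p), giving p = 21/32.

21/32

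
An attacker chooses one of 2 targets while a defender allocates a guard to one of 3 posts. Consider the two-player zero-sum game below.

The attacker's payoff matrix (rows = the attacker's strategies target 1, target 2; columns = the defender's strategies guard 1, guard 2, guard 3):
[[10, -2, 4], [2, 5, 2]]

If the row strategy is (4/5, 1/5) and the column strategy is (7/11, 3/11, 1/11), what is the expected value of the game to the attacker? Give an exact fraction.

303/55

Against (7/11, 3/11, 1/11), each row's expected payoff is target 1: 68/11; target 2: 31/11.
Taking the (4/5, 1/5)-weighted average: (4/5)·(68/11) + (1/5)·(31/11) = 303/55.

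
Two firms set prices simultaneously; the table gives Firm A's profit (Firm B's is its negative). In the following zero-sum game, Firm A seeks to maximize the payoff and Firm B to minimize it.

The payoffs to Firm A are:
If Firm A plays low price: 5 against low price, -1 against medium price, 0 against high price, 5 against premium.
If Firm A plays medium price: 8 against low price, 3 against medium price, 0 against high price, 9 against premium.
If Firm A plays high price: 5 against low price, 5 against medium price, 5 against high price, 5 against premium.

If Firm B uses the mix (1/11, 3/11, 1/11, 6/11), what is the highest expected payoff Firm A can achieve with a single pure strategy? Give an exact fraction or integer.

low price: (5)·(1/11) + (-1)·(3/11) + (0)·(1/11) + (5)·(6/11) = 32/11.
medium price: (8)·(1/11) + (3)·(3/11) + (0)·(1/11) + (9)·(6/11) = 71/11.
high price: (5)·(1/11) + (5)·(3/11) + (5)·(1/11) + (5)·(6/11) = 5.
The best pure response is medium price with expected payoff 71/11.

71/11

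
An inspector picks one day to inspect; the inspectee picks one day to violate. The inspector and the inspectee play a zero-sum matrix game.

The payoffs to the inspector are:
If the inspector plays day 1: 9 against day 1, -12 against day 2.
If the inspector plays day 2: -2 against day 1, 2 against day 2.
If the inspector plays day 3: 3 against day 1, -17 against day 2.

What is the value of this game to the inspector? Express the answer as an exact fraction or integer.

Row day 3 is strictly dominated by row day 1, so the inspector never plays it.
The remaining 2×2 game on (day 1, day 2) × (day 1, day 2) has no saddle point. Let the inspector play day 1 with probability p; indifference gives 9p − 2(1−p) = −12p + 2(1−p), so p = 4/25.
Similarly the inspectee's optimal q on day 1 is 14/25, and the value is 9·(14/25) + (-12)·(11/25) = -6/25.

-6/25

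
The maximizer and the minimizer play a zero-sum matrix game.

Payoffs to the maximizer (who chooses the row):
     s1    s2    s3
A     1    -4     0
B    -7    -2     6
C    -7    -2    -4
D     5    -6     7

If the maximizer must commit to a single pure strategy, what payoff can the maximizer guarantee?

-4

The worst-case payoff for each row is A: -4, B: -7, C: -7, D: -6.
The best of these is -4.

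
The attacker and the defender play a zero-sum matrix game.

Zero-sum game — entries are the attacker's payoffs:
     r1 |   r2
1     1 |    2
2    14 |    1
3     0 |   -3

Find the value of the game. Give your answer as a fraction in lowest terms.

27/14

Row 3 is strictly dominated by row 1, so the attacker never plays it.
The remaining 2×2 game on (1, 2) × (r1, r2) has no saddle point. Let the attacker play 1 with probability p; indifference gives p + 14(1−p) = 2p + (1−p), so p = 13/14.
Similarly the defender's optimal q on r1 is 1/14, and the value is 1·(1/14) + (2)·(13/14) = 27/14.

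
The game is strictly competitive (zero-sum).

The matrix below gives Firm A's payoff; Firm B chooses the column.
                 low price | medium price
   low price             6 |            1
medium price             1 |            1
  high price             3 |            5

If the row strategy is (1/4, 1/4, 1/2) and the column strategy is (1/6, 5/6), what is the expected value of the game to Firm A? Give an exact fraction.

Against (1/6, 5/6), each row's expected payoff is low price: 11/6; medium price: 1; high price: 14/3.
Taking the (1/4, 1/4, 1/2)-weighted average: (1/4)·(11/6) + (1/4)·(1) + (1/2)·(14/3) = 73/24.

73/24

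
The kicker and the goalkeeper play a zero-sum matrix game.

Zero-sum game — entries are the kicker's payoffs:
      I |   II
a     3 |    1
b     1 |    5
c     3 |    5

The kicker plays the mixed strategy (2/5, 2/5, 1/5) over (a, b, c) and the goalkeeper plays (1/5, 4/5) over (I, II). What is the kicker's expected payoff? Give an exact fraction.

Against (1/5, 4/5), each row's expected payoff is a: 7/5; b: 21/5; c: 23/5.
Taking the (2/5, 2/5, 1/5)-weighted average: (2/5)·(7/5) + (2/5)·(21/5) + (1/5)·(23/5) = 79/25.

79/25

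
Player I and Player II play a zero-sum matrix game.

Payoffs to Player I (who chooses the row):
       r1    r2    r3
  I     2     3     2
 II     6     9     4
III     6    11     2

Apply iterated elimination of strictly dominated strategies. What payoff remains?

4

Column r2 is strictly dominated by r1 for Player II (2<3, 6<9, 6<11); eliminate r2.
Row I is strictly dominated by row II (6>2, 4>2); eliminate I.
Column r1 is strictly dominated by r3 for Player II (4<6, 2<6); eliminate r1.
Row III is strictly dominated by row II (4>2); eliminate III.
Only (II, r3) remains, with payoff 4.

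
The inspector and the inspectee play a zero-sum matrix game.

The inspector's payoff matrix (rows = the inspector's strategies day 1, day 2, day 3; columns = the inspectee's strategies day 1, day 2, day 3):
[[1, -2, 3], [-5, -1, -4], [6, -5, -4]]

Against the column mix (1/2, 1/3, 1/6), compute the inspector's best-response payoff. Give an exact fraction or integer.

day 1: (1)·(1/2) + (-2)·(1/3) + (3)·(1/6) = 1/3.
day 2: (-5)·(1/2) + (-1)·(1/3) + (-4)·(1/6) = -7/2.
day 3: (6)·(1/2) + (-5)·(1/3) + (-4)·(1/6) = 2/3.
The best pure response is day 3 with expected payoff 2/3.

2/3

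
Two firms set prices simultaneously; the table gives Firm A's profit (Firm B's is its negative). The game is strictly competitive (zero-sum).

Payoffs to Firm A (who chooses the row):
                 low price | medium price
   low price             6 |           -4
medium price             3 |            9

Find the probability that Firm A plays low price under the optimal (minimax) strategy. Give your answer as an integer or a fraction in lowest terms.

3/8

Row minima are -4 and 3, so Firm A's maximin is 3; column maxima are 6 and 9, so Firm B's minimax is 6. These differ, so the equilibrium is in mixed strategies.
Let Firm A play low price with probability p. Firm B is indifferent when 6p + 3(1−p) = −4p + 9(1−p), giving p = 3/8.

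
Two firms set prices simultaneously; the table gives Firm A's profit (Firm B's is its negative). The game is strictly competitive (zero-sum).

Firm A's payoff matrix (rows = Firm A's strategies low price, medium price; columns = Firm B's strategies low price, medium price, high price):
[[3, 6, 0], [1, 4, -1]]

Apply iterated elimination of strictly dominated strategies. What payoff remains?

0

Column medium price is strictly dominated by low price for Firm B (3<6, 1<4); eliminate medium price.
Column low price is strictly dominated by high price for Firm B (0<3, -1<1); eliminate low price.
Row medium price is strictly dominated by row low price (0>-1); eliminate medium price.
Only (low price, high price) remains, with payoff 0.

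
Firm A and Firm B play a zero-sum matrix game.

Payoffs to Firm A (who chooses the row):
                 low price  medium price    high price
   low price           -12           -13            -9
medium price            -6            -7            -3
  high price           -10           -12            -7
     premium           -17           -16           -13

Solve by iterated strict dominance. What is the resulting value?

-7

Row premium is strictly dominated by row low price (-12>-17, -13>-16, -9>-13); eliminate premium.
Row low price is strictly dominated by row medium price (-6>-12, -7>-13, -3>-9); eliminate low price.
Column high price is strictly dominated by low price for Firm B (-6<-3, -10<-7); eliminate high price.
Row high price is strictly dominated by row medium price (-6>-10, -7>-12); eliminate high price.
Column low price is strictly dominated by medium price for Firm B (-7<-6); eliminate low price.
Only (medium price, medium price) remains, with payoff -7.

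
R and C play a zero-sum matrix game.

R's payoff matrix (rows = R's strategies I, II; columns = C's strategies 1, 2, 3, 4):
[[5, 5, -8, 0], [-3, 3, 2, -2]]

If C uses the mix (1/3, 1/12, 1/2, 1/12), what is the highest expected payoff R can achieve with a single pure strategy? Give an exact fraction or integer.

1/12

I: (5)·(1/3) + (5)·(1/12) + (-8)·(1/2) + (0)·(1/12) = -23/12.
II: (-3)·(1/3) + (3)·(1/12) + (2)·(1/2) + (-2)·(1/12) = 1/12.
The best pure response is II with expected payoff 1/12.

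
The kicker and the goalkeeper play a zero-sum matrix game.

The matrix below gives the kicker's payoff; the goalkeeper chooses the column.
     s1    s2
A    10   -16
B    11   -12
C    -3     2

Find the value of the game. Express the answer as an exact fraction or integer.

-1/2

Row A is strictly dominated by row B, so the kicker never plays it.
The remaining 2×2 game on (B, C) × (s1, s2) has no saddle point. Let the kicker play B with probability p; indifference gives 11p − 3(1−p) = −12p + 2(1−p), so p = 5/28.
Similarly the goalkeeper's optimal q on s1 is 1/2, and the value is 11·(1/2) + (-12)·(1/2) = -1/2.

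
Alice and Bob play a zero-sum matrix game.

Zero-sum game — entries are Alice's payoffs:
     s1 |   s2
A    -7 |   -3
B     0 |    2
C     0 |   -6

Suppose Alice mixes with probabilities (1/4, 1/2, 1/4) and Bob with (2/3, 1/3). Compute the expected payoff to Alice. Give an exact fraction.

-19/12

Against (2/3, 1/3), each row's expected payoff is A: -17/3; B: 2/3; C: -2.
Taking the (1/4, 1/2, 1/4)-weighted average: (1/4)·(-17/3) + (1/2)·(2/3) + (1/4)·(-2) = -19/12.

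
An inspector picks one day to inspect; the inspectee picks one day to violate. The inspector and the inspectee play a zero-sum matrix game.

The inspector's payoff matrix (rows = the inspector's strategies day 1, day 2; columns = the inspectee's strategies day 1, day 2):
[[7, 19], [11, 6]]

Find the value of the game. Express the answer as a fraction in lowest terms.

167/17

Row minima are 7 and 6, so the inspector's maximin is 7; column maxima are 11 and 19, so the inspectee's minimax is 11. These differ, so the equilibrium is in mixed strategies.
Let the inspector play day 1 with probability p. The inspectee is indifferent when 7p + 11(1−p) = 19p + 6(1−p), giving p = 5/17.
Let the inspectee play day 1 with probability q. The inspector is indifferent when 7q + 19(1−q) = 11q + 6(1−q), giving q = 13/17.
The value is 7·(13/17) + (19)·(4/17) = 167/17.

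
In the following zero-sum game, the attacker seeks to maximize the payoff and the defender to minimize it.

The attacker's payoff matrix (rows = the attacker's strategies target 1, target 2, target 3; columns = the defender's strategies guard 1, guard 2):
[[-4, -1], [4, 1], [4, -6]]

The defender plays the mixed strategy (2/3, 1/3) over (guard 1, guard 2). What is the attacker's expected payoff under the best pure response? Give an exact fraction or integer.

target 1: (-4)·(2/3) + (-1)·(1/3) = -3.
target 2: (4)·(2/3) + (1)·(1/3) = 3.
target 3: (4)·(2/3) + (-6)·(1/3) = 2/3.
The best pure response is target 2 with expected payoff 3.

3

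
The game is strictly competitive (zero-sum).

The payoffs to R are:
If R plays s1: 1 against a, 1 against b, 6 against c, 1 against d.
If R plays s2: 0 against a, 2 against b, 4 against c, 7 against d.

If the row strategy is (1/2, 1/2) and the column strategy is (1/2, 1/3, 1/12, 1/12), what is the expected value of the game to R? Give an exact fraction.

Against (1/2, 1/3, 1/12, 1/12), each row's expected payoff is s1: 17/12; s2: 19/12.
Taking the (1/2, 1/2)-weighted average: (1/2)·(17/12) + (1/2)·(19/12) = 3/2.

3/2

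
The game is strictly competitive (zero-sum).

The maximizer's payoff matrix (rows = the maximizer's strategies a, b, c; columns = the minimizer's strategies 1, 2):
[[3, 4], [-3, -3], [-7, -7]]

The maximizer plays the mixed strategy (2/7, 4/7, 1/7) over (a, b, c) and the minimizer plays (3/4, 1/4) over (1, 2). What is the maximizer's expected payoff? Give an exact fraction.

Against (3/4, 1/4), each row's expected payoff is a: 13/4; b: -3; c: -7.
Taking the (2/7, 4/7, 1/7)-weighted average: (2/7)·(13/4) + (4/7)·(-3) + (1/7)·(-7) = -25/14.

-25/14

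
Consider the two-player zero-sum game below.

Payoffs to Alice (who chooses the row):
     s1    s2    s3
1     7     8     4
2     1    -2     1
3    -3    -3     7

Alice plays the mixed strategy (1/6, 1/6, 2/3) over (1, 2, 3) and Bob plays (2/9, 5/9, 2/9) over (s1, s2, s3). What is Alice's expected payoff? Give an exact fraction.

Against (2/9, 5/9, 2/9), each row's expected payoff is 1: 62/9; 2: -2/3; 3: -7/9.
Taking the (1/6, 1/6, 2/3)-weighted average: (1/6)·(62/9) + (1/6)·(-2/3) + (2/3)·(-7/9) = 14/27.

14/27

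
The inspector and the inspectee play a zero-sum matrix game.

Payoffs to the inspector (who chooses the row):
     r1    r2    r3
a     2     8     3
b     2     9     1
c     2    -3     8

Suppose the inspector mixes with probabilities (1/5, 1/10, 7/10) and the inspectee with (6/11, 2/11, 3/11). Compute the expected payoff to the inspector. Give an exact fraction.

317/110

Against (6/11, 2/11, 3/11), each row's expected payoff is a: 37/11; b: 3; c: 30/11.
Taking the (1/5, 1/10, 7/10)-weighted average: (1/5)·(37/11) + (1/10)·(3) + (7/10)·(30/11) = 317/110.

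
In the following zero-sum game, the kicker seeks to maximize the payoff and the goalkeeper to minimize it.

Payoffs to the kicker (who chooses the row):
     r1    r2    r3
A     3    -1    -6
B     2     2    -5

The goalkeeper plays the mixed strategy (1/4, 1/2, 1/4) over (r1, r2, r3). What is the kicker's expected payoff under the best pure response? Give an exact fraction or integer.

A: (3)·(1/4) + (-1)·(1/2) + (-6)·(1/4) = -5/4.
B: (2)·(1/4) + (2)·(1/2) + (-5)·(1/4) = 1/4.
The best pure response is B with expected payoff 1/4.

1/4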